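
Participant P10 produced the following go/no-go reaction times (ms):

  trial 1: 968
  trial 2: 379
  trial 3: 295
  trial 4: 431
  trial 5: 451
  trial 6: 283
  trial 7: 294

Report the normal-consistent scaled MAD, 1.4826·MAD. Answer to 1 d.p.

124.5 ms

Sorted: 283, 294, 295, 379, 431, 451, 968 → median = 379
|x − 379| sorted: 0, 52, 72, 84, 85, 96, 589 → MAD = 84
Robust SD ≈ 1.4826 × 84 = 124.538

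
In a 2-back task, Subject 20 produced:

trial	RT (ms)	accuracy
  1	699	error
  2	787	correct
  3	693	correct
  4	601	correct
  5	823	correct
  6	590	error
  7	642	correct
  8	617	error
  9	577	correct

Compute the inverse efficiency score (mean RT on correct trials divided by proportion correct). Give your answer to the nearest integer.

Correct trials (n=6): 787, 693, 601, 823, 642, 577
Mean correct RT = 4123/6 = 687.1667 ms
Proportion correct = 6/9
IES = 687.1667 / (6/9) = 1030.750 ms

1031 ms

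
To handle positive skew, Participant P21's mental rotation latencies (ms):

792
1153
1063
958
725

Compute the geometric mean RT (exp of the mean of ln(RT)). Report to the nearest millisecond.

ln(RT): 6.6746, 7.0501, 6.9689, 6.8648, 6.5862
Mean ln(RT) = 34.1446/5 = 6.82891
Geometric mean = exp(6.82891) = 924.18 ms

924 ms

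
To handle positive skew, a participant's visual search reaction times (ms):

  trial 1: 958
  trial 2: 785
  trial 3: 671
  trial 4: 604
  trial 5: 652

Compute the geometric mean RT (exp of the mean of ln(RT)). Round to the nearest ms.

724 ms

ln(RT): 6.8648, 6.6657, 6.5088, 6.4036, 6.4800
Mean ln(RT) = 32.9229/5 = 6.58458
Geometric mean = exp(6.58458) = 723.85 ms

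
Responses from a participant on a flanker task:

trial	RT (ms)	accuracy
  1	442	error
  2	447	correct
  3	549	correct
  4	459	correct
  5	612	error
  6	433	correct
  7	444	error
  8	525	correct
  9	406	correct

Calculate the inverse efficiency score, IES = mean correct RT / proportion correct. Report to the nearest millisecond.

Correct trials (n=6): 447, 549, 459, 433, 525, 406
Mean correct RT = 2819/6 = 469.8333 ms
Proportion correct = 6/9
IES = 469.8333 / (6/9) = 704.750 ms

705 ms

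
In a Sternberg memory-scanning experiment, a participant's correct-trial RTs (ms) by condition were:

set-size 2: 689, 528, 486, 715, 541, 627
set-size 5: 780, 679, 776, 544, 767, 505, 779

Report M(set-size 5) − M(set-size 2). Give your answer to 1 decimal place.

M(set-size 2) = 3586/6 = 597.667
M(set-size 5) = 4830/7 = 690.000
Difference = 690.000 − 597.667 = 92.333 ms

92.3 ms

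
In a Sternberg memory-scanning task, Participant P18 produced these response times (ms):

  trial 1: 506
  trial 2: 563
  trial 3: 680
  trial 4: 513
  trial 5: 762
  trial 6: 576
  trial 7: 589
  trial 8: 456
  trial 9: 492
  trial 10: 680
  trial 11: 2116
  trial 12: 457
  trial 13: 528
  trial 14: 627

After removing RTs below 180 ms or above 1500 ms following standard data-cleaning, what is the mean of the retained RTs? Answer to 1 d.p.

Excluded: 2116
Retained (n=13): Σ = 7429
Mean = 7429/13 = 571.4615

571.5 ms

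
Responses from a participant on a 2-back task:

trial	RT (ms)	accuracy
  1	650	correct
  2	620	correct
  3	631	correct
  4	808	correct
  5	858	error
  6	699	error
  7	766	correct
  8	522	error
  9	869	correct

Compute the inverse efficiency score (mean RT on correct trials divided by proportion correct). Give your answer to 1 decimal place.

Correct trials (n=6): 650, 620, 631, 808, 766, 869
Mean correct RT = 4344/6 = 724.0000 ms
Proportion correct = 6/9
IES = 724.0000 / (6/9) = 1086.000 ms

1086.0 ms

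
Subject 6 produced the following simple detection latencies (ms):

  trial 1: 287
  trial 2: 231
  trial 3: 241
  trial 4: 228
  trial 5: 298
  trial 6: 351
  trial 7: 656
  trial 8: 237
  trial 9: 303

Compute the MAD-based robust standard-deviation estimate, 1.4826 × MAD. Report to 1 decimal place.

74.1 ms

Sorted: 228, 231, 237, 241, 287, 298, 303, 351, 656 → median = 287
|x − 287| sorted: 0, 11, 16, 46, 50, 56, 59, 64, 369 → MAD = 50
Robust SD ≈ 1.4826 × 50 = 74.130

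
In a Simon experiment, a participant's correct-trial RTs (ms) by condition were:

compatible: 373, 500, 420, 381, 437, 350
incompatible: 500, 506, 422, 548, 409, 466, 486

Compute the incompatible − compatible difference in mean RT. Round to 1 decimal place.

M(compatible) = 2461/6 = 410.167
M(incompatible) = 3337/7 = 476.714
Difference = 476.714 − 410.167 = 66.548 ms

66.5 ms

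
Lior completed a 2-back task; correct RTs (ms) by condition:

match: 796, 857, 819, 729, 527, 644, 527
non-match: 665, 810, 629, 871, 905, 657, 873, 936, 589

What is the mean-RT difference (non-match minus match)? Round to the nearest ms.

M(match) = 4899/7 = 699.857
M(non-match) = 6935/9 = 770.556
Difference = 770.556 − 699.857 = 70.698 ms

71 ms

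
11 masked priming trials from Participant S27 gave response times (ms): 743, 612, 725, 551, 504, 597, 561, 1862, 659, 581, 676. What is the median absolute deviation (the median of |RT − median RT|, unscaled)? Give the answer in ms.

Sorted: 504, 551, 561, 581, 597, 612, 659, 676, 725, 743, 1862 → median = 612
|x − 612|: 131, 0, 113, 61, 108, 15, 51, 1250, 47, 31, 64
Sorted deviations: 0, 15, 31, 47, 51, 61, 64, 108, 113, 131, 1250 → MAD = 61

61 ms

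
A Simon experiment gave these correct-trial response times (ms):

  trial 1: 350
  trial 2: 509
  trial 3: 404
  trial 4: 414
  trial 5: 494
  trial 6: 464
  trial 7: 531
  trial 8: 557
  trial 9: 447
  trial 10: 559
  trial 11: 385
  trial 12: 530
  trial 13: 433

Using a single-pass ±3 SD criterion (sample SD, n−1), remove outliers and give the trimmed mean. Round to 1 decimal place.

467.5 ms

n = 13, ΣRT = 6077, M = 467.462
Σ(x−M)² = 55875.23; s = √(55875.23/12) = 68.237
Cutoffs: 467.462 ± 3·68.237 → [262.8, 672.2]
No RTs fall outside the cutoffs; all 13 retained. Mean = 6077/13 = 467.462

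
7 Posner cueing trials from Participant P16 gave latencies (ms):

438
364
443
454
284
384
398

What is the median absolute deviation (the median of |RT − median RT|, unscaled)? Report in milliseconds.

40 ms

Sorted: 284, 364, 384, 398, 438, 443, 454 → median = 398
|x − 398|: 40, 34, 45, 56, 114, 14, 0
Sorted deviations: 0, 14, 34, 40, 45, 56, 114 → MAD = 40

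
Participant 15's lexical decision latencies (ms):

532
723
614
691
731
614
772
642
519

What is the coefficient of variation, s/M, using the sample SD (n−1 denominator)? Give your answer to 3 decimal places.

0.136

n = 9, Σ = 5838, M = 648.6667
Σ(x−M)² = 62180.000; s = √(62180.000/8) = 88.1618
CV = 88.1618 / 648.6667 = 0.13591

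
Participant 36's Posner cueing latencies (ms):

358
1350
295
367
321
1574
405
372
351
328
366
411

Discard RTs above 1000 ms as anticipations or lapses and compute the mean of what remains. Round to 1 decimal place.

Excluded: 1350, 1574
Retained (n=10): Σ = 3574
Mean = 3574/10 = 357.4000

357.4 ms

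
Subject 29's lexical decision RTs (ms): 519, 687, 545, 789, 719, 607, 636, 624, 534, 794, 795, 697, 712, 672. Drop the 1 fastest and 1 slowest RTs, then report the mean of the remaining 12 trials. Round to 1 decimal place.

668.0 ms

Sorted: 519, 534, 545, 607, 624, 636, 672, 687, 697, 712, 719, 789, 794, 795
Drop lowest 1 (519) and highest 1 (795)
Remaining (n=12): Σ = 8016, mean = 8016/12 = 668.000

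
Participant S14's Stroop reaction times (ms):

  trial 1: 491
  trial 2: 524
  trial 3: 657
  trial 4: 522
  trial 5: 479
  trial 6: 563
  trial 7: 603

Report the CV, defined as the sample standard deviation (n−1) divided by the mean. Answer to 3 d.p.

0.116

n = 7, Σ = 3839, M = 548.4286
Σ(x−M)² = 24391.714; s = √(24391.714/6) = 63.7596
CV = 63.7596 / 548.4286 = 0.11626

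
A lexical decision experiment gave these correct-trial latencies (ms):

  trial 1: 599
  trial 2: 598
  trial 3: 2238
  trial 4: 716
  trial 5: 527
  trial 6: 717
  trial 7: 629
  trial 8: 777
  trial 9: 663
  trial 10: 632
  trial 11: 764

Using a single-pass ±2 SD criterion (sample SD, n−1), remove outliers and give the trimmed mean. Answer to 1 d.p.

662.2 ms

n = 11, ΣRT = 8860, M = 805.455
Σ(x−M)² = 2315254.73; s = √(2315254.73/10) = 481.171
Cutoffs: 805.455 ± 2·481.171 → [-156.9, 1767.8]
Outside: 2238 → excluded.
Retained (n=10): Σ = 6622, mean = 6622/10 = 662.200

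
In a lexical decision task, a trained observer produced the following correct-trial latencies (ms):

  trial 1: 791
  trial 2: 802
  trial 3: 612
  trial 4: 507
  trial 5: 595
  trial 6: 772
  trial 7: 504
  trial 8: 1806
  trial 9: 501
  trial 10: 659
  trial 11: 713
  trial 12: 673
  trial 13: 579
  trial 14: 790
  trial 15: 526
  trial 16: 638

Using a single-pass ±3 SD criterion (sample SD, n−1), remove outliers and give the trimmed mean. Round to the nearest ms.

n = 16, ΣRT = 11468, M = 716.750
Σ(x−M)² = 1436091.00; s = √(1436091.00/15) = 309.418
Cutoffs: 716.750 ± 3·309.418 → [-211.5, 1645.0]
Outside: 1806 → excluded.
Retained (n=15): Σ = 9662, mean = 9662/15 = 644.133

644 ms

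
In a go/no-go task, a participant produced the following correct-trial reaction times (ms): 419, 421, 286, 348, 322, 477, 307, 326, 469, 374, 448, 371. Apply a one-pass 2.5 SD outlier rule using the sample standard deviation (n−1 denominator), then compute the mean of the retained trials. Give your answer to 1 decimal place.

380.7 ms

n = 12, ΣRT = 4568, M = 380.667
Σ(x−M)² = 46736.67; s = √(46736.67/11) = 65.183
Cutoffs: 380.667 ± 2.5·65.183 → [217.7, 543.6]
No RTs fall outside the cutoffs; all 12 retained. Mean = 4568/12 = 380.667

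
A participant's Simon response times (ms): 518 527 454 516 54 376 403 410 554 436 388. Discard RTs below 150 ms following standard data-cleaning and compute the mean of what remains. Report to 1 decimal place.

Excluded: 54
Retained (n=10): Σ = 4582
Mean = 4582/10 = 458.2000

458.2 ms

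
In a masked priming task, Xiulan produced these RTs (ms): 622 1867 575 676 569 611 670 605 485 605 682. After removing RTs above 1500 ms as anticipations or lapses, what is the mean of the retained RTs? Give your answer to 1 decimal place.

Excluded: 1867
Retained (n=10): Σ = 6100
Mean = 6100/10 = 610.0000

610.0 ms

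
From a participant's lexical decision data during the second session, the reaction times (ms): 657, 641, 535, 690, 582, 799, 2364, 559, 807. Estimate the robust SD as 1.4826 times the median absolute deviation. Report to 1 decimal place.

145.3 ms

Sorted: 535, 559, 582, 641, 657, 690, 799, 807, 2364 → median = 657
|x − 657| sorted: 0, 16, 33, 75, 98, 122, 142, 150, 1707 → MAD = 98
Robust SD ≈ 1.4826 × 98 = 145.295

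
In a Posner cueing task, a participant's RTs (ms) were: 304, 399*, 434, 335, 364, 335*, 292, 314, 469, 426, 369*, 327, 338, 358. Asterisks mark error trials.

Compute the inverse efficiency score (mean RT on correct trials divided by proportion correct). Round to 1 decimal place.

458.3 ms

Correct trials (n=11): 304, 434, 335, 364, 292, 314, 469, 426, 327, 338, 358
Mean correct RT = 3961/11 = 360.0909 ms
Proportion correct = 11/14
IES = 360.0909 / (11/14) = 458.298 ms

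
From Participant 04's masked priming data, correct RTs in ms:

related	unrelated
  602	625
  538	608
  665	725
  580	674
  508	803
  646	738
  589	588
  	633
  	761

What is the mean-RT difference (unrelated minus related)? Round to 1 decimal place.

94.2 ms

M(related) = 4128/7 = 589.714
M(unrelated) = 6155/9 = 683.889
Difference = 683.889 − 589.714 = 94.175 ms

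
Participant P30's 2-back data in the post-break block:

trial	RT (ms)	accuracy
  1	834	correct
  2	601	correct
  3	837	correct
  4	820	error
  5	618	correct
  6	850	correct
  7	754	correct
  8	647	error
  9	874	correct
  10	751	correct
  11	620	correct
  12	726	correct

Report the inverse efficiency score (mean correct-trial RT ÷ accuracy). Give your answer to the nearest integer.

896 ms

Correct trials (n=10): 834, 601, 837, 618, 850, 754, 874, 751, 620, 726
Mean correct RT = 7465/10 = 746.5000 ms
Proportion correct = 10/12
IES = 746.5000 / (10/12) = 895.800 ms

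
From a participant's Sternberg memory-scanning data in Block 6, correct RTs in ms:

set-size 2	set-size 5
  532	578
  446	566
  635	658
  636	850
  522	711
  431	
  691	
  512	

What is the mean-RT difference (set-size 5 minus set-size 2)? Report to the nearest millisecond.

M(set-size 2) = 4405/8 = 550.625
M(set-size 5) = 3363/5 = 672.600
Difference = 672.600 − 550.625 = 121.975 ms

122 ms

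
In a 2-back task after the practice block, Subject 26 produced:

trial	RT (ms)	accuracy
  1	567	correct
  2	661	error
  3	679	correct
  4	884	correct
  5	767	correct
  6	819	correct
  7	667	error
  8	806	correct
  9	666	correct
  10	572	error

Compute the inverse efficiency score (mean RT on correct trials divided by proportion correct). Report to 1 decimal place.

1058.8 ms

Correct trials (n=7): 567, 679, 884, 767, 819, 806, 666
Mean correct RT = 5188/7 = 741.1429 ms
Proportion correct = 7/10
IES = 741.1429 / (7/10) = 1058.776 ms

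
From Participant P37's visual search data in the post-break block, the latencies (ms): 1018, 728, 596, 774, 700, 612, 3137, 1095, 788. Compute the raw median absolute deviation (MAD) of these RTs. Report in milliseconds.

162 ms

Sorted: 596, 612, 700, 728, 774, 788, 1018, 1095, 3137 → median = 774
|x − 774|: 244, 46, 178, 0, 74, 162, 2363, 321, 14
Sorted deviations: 0, 14, 46, 74, 162, 178, 244, 321, 2363 → MAD = 162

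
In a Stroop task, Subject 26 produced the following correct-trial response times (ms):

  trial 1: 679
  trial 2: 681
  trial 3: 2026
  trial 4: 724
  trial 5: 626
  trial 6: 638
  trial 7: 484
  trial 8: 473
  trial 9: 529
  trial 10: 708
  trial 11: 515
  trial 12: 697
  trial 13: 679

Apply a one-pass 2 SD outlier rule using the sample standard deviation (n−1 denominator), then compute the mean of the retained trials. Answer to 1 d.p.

619.4 ms

n = 13, ΣRT = 9459, M = 727.615
Σ(x−M)² = 1921225.08; s = √(1921225.08/12) = 400.128
Cutoffs: 727.615 ± 2·400.128 → [-72.6, 1527.9]
Outside: 2026 → excluded.
Retained (n=12): Σ = 7433, mean = 7433/12 = 619.417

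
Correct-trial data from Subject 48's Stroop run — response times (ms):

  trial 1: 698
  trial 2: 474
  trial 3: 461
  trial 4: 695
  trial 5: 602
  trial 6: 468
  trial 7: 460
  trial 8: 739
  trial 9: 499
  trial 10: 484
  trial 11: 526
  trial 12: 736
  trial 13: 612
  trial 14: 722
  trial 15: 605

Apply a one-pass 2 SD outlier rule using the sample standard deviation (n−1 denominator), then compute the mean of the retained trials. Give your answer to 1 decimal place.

n = 15, ΣRT = 8781, M = 585.400
Σ(x−M)² = 169659.60; s = √(169659.60/14) = 110.084
Cutoffs: 585.400 ± 2·110.084 → [365.2, 805.6]
No RTs fall outside the cutoffs; all 15 retained. Mean = 8781/15 = 585.400

585.4 ms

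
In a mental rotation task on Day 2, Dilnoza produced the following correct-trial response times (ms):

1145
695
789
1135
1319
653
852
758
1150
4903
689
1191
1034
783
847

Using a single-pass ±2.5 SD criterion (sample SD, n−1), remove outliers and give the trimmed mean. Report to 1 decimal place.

n = 15, ΣRT = 17943, M = 1196.200
Σ(x−M)² = 15362782.40; s = √(15362782.40/14) = 1047.541
Cutoffs: 1196.200 ± 2.5·1047.541 → [-1422.7, 3815.1]
Outside: 4903 → excluded.
Retained (n=14): Σ = 13040, mean = 13040/14 = 931.429

931.4 ms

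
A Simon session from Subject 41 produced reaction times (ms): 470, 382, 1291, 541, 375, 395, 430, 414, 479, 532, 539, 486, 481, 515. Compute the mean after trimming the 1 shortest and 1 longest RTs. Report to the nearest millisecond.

472 ms

Sorted: 375, 382, 395, 414, 430, 470, 479, 481, 486, 515, 532, 539, 541, 1291
Drop lowest 1 (375) and highest 1 (1291)
Remaining (n=12): Σ = 5664, mean = 5664/12 = 472.000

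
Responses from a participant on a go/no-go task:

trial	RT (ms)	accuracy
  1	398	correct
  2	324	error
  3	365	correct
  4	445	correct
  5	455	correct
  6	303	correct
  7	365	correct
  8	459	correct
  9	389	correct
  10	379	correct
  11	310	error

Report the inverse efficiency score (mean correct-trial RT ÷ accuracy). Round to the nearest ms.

483 ms

Correct trials (n=9): 398, 365, 445, 455, 303, 365, 459, 389, 379
Mean correct RT = 3558/9 = 395.3333 ms
Proportion correct = 9/11
IES = 395.3333 / (9/11) = 483.185 ms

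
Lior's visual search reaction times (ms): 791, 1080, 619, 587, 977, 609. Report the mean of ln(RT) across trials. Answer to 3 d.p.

ln(RT): 6.6733, 6.9847, 6.4281, 6.3750, 6.8845, 6.4118
Σ ln(RT) = 39.7574
Mean = 39.7574/6 = 6.62624

6.626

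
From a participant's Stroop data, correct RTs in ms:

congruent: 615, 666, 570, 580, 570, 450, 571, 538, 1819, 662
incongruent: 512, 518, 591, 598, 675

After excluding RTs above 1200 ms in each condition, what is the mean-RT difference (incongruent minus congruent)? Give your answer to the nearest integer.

-1 ms

congruent: exclude 1819
M(congruent) = 5222/9 = 580.222
M(incongruent) = 2894/5 = 578.800
Difference = 578.800 − 580.222 = -1.422 ms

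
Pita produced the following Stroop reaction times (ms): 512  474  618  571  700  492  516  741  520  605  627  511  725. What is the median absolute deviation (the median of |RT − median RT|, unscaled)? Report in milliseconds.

Sorted: 474, 492, 511, 512, 516, 520, 571, 605, 618, 627, 700, 725, 741 → median = 571
|x − 571|: 59, 97, 47, 0, 129, 79, 55, 170, 51, 34, 56, 60, 154
Sorted deviations: 0, 34, 47, 51, 55, 56, 59, 60, 79, 97, 129, 154, 170 → MAD = 59

59 ms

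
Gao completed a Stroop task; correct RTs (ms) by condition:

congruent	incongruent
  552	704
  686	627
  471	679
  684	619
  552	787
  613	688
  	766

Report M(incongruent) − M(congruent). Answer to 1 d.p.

M(congruent) = 3558/6 = 593.000
M(incongruent) = 4870/7 = 695.714
Difference = 695.714 − 593.000 = 102.714 ms

102.7 ms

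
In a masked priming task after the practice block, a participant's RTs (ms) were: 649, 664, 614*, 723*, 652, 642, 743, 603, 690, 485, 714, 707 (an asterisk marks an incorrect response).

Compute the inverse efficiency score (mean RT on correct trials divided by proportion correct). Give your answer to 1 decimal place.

Correct trials (n=10): 649, 664, 652, 642, 743, 603, 690, 485, 714, 707
Mean correct RT = 6549/10 = 654.9000 ms
Proportion correct = 10/12
IES = 654.9000 / (10/12) = 785.880 ms

785.9 ms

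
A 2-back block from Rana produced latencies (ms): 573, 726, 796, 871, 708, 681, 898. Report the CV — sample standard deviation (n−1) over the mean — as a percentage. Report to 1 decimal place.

15.1%

n = 7, Σ = 5253, M = 750.4286
Σ(x−M)² = 77089.714; s = √(77089.714/6) = 113.3503
CV = 113.3503 / 750.4286 = 0.15105 = 15.105%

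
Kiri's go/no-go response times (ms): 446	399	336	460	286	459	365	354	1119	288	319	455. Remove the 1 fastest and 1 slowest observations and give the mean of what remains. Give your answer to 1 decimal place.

Sorted: 286, 288, 319, 336, 354, 365, 399, 446, 455, 459, 460, 1119
Drop lowest 1 (286) and highest 1 (1119)
Remaining (n=10): Σ = 3881, mean = 3881/10 = 388.100

388.1 ms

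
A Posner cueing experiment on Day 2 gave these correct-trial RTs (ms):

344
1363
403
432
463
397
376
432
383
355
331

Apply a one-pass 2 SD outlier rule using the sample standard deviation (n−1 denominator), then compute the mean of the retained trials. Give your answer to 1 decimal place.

391.6 ms

n = 11, ΣRT = 5279, M = 479.909
Σ(x−M)² = 873950.91; s = √(873950.91/10) = 295.627
Cutoffs: 479.909 ± 2·295.627 → [-111.3, 1071.2]
Outside: 1363 → excluded.
Retained (n=10): Σ = 3916, mean = 3916/10 = 391.600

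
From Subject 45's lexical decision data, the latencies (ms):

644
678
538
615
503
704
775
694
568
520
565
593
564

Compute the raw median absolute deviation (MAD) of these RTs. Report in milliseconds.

Sorted: 503, 520, 538, 564, 565, 568, 593, 615, 644, 678, 694, 704, 775 → median = 593
|x − 593|: 51, 85, 55, 22, 90, 111, 182, 101, 25, 73, 28, 0, 29
Sorted deviations: 0, 22, 25, 28, 29, 51, 55, 73, 85, 90, 101, 111, 182 → MAD = 55

55 ms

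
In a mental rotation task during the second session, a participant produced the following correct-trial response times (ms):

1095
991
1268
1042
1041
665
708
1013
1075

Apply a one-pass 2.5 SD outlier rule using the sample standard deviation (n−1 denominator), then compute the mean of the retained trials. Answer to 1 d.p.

n = 9, ΣRT = 8898, M = 988.667
Σ(x−M)² = 286502.00; s = √(286502.00/8) = 189.243
Cutoffs: 988.667 ± 2.5·189.243 → [515.6, 1461.8]
No RTs fall outside the cutoffs; all 9 retained. Mean = 8898/9 = 988.667

988.7 ms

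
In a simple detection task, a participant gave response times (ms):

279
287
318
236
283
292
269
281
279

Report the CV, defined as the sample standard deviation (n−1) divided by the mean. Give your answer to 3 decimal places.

n = 9, Σ = 2524, M = 280.4444
Σ(x−M)² = 3704.222; s = √(3704.222/8) = 21.5181
CV = 21.5181 / 280.4444 = 0.07673

0.077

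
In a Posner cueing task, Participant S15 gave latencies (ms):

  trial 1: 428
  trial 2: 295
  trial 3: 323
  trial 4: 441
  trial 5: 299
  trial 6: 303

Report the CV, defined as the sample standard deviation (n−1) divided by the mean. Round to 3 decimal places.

0.194

n = 6, Σ = 2089, M = 348.1667
Σ(x−M)² = 22908.833; s = √(22908.833/5) = 67.6887
CV = 67.6887 / 348.1667 = 0.19441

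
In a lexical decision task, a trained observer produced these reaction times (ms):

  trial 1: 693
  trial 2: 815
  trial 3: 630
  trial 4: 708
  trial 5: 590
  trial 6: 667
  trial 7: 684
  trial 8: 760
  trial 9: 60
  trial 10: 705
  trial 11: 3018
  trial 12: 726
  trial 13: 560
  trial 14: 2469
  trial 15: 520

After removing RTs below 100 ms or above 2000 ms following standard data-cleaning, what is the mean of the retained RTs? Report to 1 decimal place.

671.5 ms

Excluded: 60, 2469, 3018
Retained (n=12): Σ = 8058
Mean = 8058/12 = 671.5000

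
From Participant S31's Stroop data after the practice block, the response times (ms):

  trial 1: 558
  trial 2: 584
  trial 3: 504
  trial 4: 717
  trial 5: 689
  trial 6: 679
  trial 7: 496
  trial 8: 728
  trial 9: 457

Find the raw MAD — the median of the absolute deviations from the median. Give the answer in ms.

95 ms

Sorted: 457, 496, 504, 558, 584, 679, 689, 717, 728 → median = 584
|x − 584|: 26, 0, 80, 133, 105, 95, 88, 144, 127
Sorted deviations: 0, 26, 80, 88, 95, 105, 127, 133, 144 → MAD = 95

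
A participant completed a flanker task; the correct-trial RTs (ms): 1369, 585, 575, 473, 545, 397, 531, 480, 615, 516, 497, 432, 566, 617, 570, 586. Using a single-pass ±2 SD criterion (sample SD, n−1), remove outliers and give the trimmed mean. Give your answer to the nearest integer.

532 ms

n = 16, ΣRT = 9354, M = 584.625
Σ(x−M)² = 716607.75; s = √(716607.75/15) = 218.572
Cutoffs: 584.625 ± 2·218.572 → [147.5, 1021.8]
Outside: 1369 → excluded.
Retained (n=15): Σ = 7985, mean = 7985/15 = 532.333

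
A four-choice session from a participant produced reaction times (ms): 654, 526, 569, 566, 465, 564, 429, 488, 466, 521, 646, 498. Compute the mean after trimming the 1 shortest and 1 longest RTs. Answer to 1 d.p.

530.9 ms

Sorted: 429, 465, 466, 488, 498, 521, 526, 564, 566, 569, 646, 654
Drop lowest 1 (429) and highest 1 (654)
Remaining (n=10): Σ = 5309, mean = 5309/10 = 530.900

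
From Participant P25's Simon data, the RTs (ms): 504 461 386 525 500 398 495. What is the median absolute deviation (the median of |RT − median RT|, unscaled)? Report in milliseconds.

Sorted: 386, 398, 461, 495, 500, 504, 525 → median = 495
|x − 495|: 9, 34, 109, 30, 5, 97, 0
Sorted deviations: 0, 5, 9, 30, 34, 97, 109 → MAD = 30

30 ms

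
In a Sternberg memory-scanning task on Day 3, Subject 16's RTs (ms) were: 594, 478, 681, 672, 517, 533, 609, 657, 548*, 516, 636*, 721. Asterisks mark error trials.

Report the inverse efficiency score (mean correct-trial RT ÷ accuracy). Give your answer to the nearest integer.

717 ms

Correct trials (n=10): 594, 478, 681, 672, 517, 533, 609, 657, 516, 721
Mean correct RT = 5978/10 = 597.8000 ms
Proportion correct = 10/12
IES = 597.8000 / (10/12) = 717.360 ms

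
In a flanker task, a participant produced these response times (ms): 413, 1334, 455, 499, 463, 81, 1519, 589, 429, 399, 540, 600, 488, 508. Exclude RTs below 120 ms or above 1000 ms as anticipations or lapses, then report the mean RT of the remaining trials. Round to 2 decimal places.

Excluded: 81, 1334, 1519
Retained (n=11): Σ = 5383
Mean = 5383/11 = 489.3636

489.36 ms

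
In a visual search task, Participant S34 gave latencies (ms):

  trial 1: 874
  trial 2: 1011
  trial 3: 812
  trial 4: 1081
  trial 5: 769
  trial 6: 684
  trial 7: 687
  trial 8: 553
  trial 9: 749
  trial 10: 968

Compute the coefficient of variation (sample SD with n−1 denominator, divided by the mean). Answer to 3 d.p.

0.201

n = 10, Σ = 8188, M = 818.8000
Σ(x−M)² = 244587.600; s = √(244587.600/9) = 164.8527
CV = 164.8527 / 818.8000 = 0.20133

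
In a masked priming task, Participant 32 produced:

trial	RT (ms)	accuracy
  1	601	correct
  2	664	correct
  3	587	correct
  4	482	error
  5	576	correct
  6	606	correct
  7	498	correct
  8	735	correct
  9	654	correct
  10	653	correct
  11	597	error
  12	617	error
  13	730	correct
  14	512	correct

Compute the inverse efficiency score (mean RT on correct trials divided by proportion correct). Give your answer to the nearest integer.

Correct trials (n=11): 601, 664, 587, 576, 606, 498, 735, 654, 653, 730, 512
Mean correct RT = 6816/11 = 619.6364 ms
Proportion correct = 11/14
IES = 619.6364 / (11/14) = 788.628 ms

789 ms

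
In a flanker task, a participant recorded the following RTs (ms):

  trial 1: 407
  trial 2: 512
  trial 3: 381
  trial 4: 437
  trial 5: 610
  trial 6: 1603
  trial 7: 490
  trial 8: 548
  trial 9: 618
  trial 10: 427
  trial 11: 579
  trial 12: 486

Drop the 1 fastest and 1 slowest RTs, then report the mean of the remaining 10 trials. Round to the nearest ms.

511 ms

Sorted: 381, 407, 427, 437, 486, 490, 512, 548, 579, 610, 618, 1603
Drop lowest 1 (381) and highest 1 (1603)
Remaining (n=10): Σ = 5114, mean = 5114/10 = 511.400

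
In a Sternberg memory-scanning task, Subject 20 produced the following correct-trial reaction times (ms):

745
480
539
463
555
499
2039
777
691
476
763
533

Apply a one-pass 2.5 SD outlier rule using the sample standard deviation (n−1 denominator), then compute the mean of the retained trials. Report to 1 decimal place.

592.8 ms

n = 12, ΣRT = 8560, M = 713.333
Σ(x−M)² = 2072772.67; s = √(2072772.67/11) = 434.090
Cutoffs: 713.333 ± 2.5·434.090 → [-371.9, 1798.6]
Outside: 2039 → excluded.
Retained (n=11): Σ = 6521, mean = 6521/11 = 592.818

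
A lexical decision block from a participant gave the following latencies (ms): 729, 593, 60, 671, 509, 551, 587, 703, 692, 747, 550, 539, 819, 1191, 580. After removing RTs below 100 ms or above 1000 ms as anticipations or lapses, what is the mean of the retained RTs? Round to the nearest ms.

Excluded: 60, 1191
Retained (n=13): Σ = 8270
Mean = 8270/13 = 636.1538

636 ms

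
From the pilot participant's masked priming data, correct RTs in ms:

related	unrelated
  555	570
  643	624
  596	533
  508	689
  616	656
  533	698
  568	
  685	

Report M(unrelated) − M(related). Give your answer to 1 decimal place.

40.3 ms

M(related) = 4704/8 = 588.000
M(unrelated) = 3770/6 = 628.333
Difference = 628.333 − 588.000 = 40.333 ms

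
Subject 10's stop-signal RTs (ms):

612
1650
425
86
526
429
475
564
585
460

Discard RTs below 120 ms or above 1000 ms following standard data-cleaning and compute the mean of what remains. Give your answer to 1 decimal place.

509.5 ms

Excluded: 86, 1650
Retained (n=8): Σ = 4076
Mean = 4076/8 = 509.5000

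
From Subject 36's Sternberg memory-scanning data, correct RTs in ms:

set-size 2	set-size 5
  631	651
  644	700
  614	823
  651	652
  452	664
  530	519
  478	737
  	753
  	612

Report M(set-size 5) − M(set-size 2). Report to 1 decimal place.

107.6 ms

M(set-size 2) = 4000/7 = 571.429
M(set-size 5) = 6111/9 = 679.000
Difference = 679.000 − 571.429 = 107.571 ms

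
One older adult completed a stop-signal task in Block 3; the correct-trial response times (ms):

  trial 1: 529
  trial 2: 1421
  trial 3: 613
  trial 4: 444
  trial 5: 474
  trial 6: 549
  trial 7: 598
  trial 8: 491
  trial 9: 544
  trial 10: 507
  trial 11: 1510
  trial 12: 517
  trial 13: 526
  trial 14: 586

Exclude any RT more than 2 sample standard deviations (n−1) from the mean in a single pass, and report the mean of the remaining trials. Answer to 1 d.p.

n = 14, ΣRT = 9309, M = 664.929
Σ(x−M)² = 1527374.93; s = √(1527374.93/13) = 342.769
Cutoffs: 664.929 ± 2·342.769 → [-20.6, 1350.5]
Outside: 1421, 1510 → excluded.
Retained (n=12): Σ = 6378, mean = 6378/12 = 531.500

531.5 ms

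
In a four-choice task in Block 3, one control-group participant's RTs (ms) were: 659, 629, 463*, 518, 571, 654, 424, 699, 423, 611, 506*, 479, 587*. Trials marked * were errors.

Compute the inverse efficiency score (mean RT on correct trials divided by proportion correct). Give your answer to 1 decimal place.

Correct trials (n=10): 659, 629, 518, 571, 654, 424, 699, 423, 611, 479
Mean correct RT = 5667/10 = 566.7000 ms
Proportion correct = 10/13
IES = 566.7000 / (10/13) = 736.710 ms

736.7 ms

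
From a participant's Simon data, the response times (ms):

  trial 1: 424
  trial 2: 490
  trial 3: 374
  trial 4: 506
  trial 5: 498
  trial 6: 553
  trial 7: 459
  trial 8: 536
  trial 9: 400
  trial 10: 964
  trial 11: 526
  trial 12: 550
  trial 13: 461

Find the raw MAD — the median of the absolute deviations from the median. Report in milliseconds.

39 ms

Sorted: 374, 400, 424, 459, 461, 490, 498, 506, 526, 536, 550, 553, 964 → median = 498
|x − 498|: 74, 8, 124, 8, 0, 55, 39, 38, 98, 466, 28, 52, 37
Sorted deviations: 0, 8, 8, 28, 37, 38, 39, 52, 55, 74, 98, 124, 466 → MAD = 39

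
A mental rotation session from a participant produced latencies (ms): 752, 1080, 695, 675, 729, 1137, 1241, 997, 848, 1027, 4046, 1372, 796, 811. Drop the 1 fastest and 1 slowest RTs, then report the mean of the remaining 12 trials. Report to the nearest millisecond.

957 ms

Sorted: 675, 695, 729, 752, 796, 811, 848, 997, 1027, 1080, 1137, 1241, 1372, 4046
Drop lowest 1 (675) and highest 1 (4046)
Remaining (n=12): Σ = 11485, mean = 11485/12 = 957.083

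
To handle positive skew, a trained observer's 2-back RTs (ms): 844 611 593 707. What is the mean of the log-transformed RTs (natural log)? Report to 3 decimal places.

6.525

ln(RT): 6.7382, 6.4151, 6.3852, 6.5610
Σ ln(RT) = 26.0995
Mean = 26.0995/4 = 6.52487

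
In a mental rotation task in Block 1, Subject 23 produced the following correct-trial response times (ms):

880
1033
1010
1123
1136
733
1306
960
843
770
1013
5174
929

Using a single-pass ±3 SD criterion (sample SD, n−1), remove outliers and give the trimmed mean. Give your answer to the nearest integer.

n = 13, ΣRT = 16910, M = 1300.769
Σ(x−M)² = 16544766.31; s = √(16544766.31/12) = 1174.194
Cutoffs: 1300.769 ± 3·1174.194 → [-2221.8, 4823.3]
Outside: 5174 → excluded.
Retained (n=12): Σ = 11736, mean = 11736/12 = 978.000

978 ms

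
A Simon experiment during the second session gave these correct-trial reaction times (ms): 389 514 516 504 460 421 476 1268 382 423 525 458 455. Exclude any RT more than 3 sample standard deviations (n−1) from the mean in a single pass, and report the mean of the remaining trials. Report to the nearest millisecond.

460 ms

n = 13, ΣRT = 6791, M = 522.385
Σ(x−M)² = 628783.08; s = √(628783.08/12) = 228.907
Cutoffs: 522.385 ± 3·228.907 → [-164.3, 1209.1]
Outside: 1268 → excluded.
Retained (n=12): Σ = 5523, mean = 5523/12 = 460.250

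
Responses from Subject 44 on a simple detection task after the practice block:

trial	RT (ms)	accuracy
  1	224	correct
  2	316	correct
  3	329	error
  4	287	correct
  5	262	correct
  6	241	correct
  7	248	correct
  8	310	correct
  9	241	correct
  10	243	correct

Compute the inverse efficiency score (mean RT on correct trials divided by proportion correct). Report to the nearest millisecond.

293 ms

Correct trials (n=9): 224, 316, 287, 262, 241, 248, 310, 241, 243
Mean correct RT = 2372/9 = 263.5556 ms
Proportion correct = 9/10
IES = 263.5556 / (9/10) = 292.840 ms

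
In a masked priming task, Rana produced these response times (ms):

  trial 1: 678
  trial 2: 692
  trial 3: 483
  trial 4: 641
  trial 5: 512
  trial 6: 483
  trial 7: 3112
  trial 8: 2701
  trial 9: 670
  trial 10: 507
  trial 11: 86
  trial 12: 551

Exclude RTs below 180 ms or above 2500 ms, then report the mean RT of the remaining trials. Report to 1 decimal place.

579.7 ms

Excluded: 86, 2701, 3112
Retained (n=9): Σ = 5217
Mean = 5217/9 = 579.6667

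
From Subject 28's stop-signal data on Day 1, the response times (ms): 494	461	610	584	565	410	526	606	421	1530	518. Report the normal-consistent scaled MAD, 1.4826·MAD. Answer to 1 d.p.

96.4 ms

Sorted: 410, 421, 461, 494, 518, 526, 565, 584, 606, 610, 1530 → median = 526
|x − 526| sorted: 0, 8, 32, 39, 58, 65, 80, 84, 105, 116, 1004 → MAD = 65
Robust SD ≈ 1.4826 × 65 = 96.369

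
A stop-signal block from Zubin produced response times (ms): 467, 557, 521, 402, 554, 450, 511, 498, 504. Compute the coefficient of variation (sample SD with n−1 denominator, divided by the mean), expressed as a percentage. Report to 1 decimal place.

10.0%

n = 9, Σ = 4464, M = 496.0000
Σ(x−M)² = 19796.000; s = √(19796.000/8) = 49.7443
CV = 49.7443 / 496.0000 = 0.10029 = 10.029%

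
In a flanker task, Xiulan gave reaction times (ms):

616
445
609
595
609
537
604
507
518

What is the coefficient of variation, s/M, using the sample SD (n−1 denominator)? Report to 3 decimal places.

n = 9, Σ = 5040, M = 560.0000
Σ(x−M)² = 29426.000; s = √(29426.000/8) = 60.6486
CV = 60.6486 / 560.0000 = 0.10830

0.108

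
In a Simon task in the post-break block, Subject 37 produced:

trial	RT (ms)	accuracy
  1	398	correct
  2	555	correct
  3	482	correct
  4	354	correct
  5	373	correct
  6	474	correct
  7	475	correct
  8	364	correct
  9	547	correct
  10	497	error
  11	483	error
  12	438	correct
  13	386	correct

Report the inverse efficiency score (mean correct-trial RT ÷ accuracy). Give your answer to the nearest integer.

521 ms

Correct trials (n=11): 398, 555, 482, 354, 373, 474, 475, 364, 547, 438, 386
Mean correct RT = 4846/11 = 440.5455 ms
Proportion correct = 11/13
IES = 440.5455 / (11/13) = 520.645 ms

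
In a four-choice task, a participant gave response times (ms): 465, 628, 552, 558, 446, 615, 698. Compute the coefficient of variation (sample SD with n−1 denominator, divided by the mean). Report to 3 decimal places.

n = 7, Σ = 3962, M = 566.0000
Σ(x−M)² = 48530.000; s = √(48530.000/6) = 89.9352
CV = 89.9352 / 566.0000 = 0.15890

0.159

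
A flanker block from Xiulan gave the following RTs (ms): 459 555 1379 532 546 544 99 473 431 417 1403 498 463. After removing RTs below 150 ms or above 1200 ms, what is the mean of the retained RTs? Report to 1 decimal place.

491.8 ms

Excluded: 99, 1379, 1403
Retained (n=10): Σ = 4918
Mean = 4918/10 = 491.8000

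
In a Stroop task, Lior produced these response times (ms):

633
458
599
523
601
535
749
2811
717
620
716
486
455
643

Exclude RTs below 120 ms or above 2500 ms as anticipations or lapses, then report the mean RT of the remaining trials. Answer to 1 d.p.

Excluded: 2811
Retained (n=13): Σ = 7735
Mean = 7735/13 = 595.0000

595.0 ms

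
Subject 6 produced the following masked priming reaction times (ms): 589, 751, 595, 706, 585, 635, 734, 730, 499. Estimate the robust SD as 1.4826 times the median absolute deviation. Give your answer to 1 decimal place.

105.3 ms

Sorted: 499, 585, 589, 595, 635, 706, 730, 734, 751 → median = 635
|x − 635| sorted: 0, 40, 46, 50, 71, 95, 99, 116, 136 → MAD = 71
Robust SD ≈ 1.4826 × 71 = 105.265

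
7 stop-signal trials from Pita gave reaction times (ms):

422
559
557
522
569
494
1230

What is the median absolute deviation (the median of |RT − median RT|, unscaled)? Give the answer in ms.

Sorted: 422, 494, 522, 557, 559, 569, 1230 → median = 557
|x − 557|: 135, 2, 0, 35, 12, 63, 673
Sorted deviations: 0, 2, 12, 35, 63, 135, 673 → MAD = 35

35 ms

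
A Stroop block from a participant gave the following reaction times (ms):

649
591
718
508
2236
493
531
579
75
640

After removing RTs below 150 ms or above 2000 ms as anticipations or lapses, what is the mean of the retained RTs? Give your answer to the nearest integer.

Excluded: 75, 2236
Retained (n=8): Σ = 4709
Mean = 4709/8 = 588.6250

589 ms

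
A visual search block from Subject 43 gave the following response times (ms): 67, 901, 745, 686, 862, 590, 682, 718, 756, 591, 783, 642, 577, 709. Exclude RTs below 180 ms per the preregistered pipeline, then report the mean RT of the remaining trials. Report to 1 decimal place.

Excluded: 67
Retained (n=13): Σ = 9242
Mean = 9242/13 = 710.9231

710.9 ms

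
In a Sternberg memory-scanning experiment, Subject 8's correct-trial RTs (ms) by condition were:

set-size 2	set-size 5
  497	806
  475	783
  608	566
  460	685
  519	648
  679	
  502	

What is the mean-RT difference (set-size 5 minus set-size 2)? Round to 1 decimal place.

163.3 ms

M(set-size 2) = 3740/7 = 534.286
M(set-size 5) = 3488/5 = 697.600
Difference = 697.600 − 534.286 = 163.314 ms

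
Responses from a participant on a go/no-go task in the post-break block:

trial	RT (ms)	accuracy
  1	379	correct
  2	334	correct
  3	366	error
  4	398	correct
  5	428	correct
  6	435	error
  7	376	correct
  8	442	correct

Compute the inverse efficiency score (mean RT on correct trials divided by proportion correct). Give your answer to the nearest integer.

Correct trials (n=6): 379, 334, 398, 428, 376, 442
Mean correct RT = 2357/6 = 392.8333 ms
Proportion correct = 6/8
IES = 392.8333 / (6/8) = 523.778 ms

524 ms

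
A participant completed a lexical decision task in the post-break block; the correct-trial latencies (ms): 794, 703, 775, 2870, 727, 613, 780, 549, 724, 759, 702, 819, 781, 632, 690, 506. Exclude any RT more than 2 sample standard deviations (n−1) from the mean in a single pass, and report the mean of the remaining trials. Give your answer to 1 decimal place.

703.6 ms

n = 16, ΣRT = 13424, M = 839.000
Σ(x−M)² = 4518876.00; s = √(4518876.00/15) = 548.870
Cutoffs: 839.000 ± 2·548.870 → [-258.7, 1936.7]
Outside: 2870 → excluded.
Retained (n=15): Σ = 10554, mean = 10554/15 = 703.600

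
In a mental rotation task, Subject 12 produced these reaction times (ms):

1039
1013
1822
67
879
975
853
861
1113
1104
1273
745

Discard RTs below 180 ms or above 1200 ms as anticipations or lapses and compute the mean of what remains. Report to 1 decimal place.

Excluded: 67, 1273, 1822
Retained (n=9): Σ = 8582
Mean = 8582/9 = 953.5556

953.6 ms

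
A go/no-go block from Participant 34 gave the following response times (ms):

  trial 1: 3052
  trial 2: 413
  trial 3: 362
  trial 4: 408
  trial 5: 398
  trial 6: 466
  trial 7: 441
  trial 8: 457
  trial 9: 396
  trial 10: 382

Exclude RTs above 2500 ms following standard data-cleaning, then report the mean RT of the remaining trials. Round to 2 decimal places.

413.67 ms

Excluded: 3052
Retained (n=9): Σ = 3723
Mean = 3723/9 = 413.6667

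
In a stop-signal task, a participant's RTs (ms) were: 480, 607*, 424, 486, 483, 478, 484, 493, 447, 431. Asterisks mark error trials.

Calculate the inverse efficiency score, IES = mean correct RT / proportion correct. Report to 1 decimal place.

Correct trials (n=9): 480, 424, 486, 483, 478, 484, 493, 447, 431
Mean correct RT = 4206/9 = 467.3333 ms
Proportion correct = 9/10
IES = 467.3333 / (9/10) = 519.259 ms

519.3 ms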